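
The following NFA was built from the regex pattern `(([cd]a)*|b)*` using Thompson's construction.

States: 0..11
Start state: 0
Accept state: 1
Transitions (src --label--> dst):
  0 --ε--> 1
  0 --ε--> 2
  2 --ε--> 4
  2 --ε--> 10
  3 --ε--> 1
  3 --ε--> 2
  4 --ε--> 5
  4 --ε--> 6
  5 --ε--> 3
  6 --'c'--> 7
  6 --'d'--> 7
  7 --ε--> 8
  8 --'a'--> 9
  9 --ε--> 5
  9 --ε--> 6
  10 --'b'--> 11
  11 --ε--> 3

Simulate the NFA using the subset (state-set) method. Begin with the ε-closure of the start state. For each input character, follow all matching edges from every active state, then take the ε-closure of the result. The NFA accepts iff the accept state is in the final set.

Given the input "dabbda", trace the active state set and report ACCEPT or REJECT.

start: ε-closure({0}) = {0,1,2,3,4,5,6,10}
'd' @ 1: {7,8}
'a' @ 2: {1,2,3,4,5,6,9,10}  [accepting]
'b' @ 3: {1,2,3,4,5,6,10,11}  [accepting]
'b' @ 4: {1,2,3,4,5,6,10,11}  [accepting]
'd' @ 5: {7,8}
'a' @ 6: {1,2,3,4,5,6,9,10}  [accepting]
end set {1,2,3,4,5,6,9,10} — state 1 in

Answer: ACCEPT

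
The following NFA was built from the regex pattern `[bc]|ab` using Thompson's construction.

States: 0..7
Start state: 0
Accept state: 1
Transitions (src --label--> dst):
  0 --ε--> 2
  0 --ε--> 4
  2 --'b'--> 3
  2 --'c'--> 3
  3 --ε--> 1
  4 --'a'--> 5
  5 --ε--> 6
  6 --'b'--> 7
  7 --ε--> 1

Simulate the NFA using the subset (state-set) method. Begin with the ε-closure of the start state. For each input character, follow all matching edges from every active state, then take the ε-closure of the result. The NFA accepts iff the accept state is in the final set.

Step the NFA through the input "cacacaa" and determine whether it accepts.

Answer: REJECT

Derivation:
S₀ = ε-closure({0}) = {0,2,4}
'c' @ 1: {1,3}  [accepting]
'a' @ 2: {}  — no active states
rest 'cacaa' ignored (set empty)
final: {}; accept 1 not in set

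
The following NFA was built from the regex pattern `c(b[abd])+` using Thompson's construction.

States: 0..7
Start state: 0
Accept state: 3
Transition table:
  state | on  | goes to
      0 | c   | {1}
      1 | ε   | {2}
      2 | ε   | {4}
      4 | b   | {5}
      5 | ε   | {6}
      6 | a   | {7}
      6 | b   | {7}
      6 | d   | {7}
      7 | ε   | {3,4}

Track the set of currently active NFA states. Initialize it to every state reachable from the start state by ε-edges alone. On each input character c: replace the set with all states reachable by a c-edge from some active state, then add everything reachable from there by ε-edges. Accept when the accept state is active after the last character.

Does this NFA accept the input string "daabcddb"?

Answer: REJECT

Trace:
S₀ = ε-closure({0}) = {0}
'd' @ 1: {}  — no active states
rest 'aabcddb' ignored (set empty)
end set {} — state 3 not in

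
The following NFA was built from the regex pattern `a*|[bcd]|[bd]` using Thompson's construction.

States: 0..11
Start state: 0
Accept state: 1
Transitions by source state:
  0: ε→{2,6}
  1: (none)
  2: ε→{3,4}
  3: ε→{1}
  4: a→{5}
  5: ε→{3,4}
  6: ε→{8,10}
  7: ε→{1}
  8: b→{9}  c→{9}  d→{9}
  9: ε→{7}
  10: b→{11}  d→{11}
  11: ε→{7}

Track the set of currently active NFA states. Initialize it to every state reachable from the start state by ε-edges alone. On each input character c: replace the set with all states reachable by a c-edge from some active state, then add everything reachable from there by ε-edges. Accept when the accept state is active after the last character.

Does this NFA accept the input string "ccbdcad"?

Answer: REJECT

Trace:
start: ε-closure({0}) = {0,1,2,3,4,6,8,10}
'c' @ 1: {1,7,9}  (accept∈set)
'c' @ 2: {}  — no active states
rest 'bdcad' ignored (set empty)
after full input: {}  (accept=1 not in)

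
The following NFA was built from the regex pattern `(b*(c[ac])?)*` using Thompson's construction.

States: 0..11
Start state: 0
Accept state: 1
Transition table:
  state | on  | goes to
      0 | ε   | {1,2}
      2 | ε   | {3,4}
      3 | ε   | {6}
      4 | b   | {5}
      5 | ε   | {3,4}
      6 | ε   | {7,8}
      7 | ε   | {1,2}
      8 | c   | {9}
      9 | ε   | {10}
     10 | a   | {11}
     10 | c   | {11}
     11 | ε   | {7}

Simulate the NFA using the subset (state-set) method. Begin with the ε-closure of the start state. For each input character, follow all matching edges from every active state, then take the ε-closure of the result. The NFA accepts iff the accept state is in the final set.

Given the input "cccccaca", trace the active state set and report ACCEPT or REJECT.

Answer: ACCEPT

Trace:
initial (ε-close {0}): {0,1,2,3,4,6,7,8}
'c' @ 1: {9,10}
'c' @ 2: {1,2,3,4,6,7,8,11}  ✓accept
'c' @ 3: {9,10}
'c' @ 4: {1,2,3,4,6,7,8,11}  ✓accept
'c' @ 5: {9,10}
'a' @ 6: {1,2,3,4,6,7,8,11}  ✓accept
'c' @ 7: {9,10}
'a' @ 8: {1,2,3,4,6,7,8,11}  ✓accept
final: {1,2,3,4,6,7,8,11}; accept 1 in set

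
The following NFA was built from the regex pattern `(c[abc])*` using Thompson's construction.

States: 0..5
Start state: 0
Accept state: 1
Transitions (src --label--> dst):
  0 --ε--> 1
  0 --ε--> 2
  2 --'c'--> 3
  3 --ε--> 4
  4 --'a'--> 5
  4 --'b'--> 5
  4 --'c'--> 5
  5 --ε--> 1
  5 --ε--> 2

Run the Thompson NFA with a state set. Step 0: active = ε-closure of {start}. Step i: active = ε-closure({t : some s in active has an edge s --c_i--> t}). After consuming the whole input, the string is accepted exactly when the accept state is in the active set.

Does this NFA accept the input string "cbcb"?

Answer: ACCEPT

Steps:
initial (ε-close {0}): {0,1,2}
'c' @ 1: {3,4}
'b' @ 2: {1,2,5}  (accept∈set)
'c' @ 3: {3,4}
'b' @ 4: {1,2,5}  (accept∈set)
final: {1,2,5}; accept 1 in set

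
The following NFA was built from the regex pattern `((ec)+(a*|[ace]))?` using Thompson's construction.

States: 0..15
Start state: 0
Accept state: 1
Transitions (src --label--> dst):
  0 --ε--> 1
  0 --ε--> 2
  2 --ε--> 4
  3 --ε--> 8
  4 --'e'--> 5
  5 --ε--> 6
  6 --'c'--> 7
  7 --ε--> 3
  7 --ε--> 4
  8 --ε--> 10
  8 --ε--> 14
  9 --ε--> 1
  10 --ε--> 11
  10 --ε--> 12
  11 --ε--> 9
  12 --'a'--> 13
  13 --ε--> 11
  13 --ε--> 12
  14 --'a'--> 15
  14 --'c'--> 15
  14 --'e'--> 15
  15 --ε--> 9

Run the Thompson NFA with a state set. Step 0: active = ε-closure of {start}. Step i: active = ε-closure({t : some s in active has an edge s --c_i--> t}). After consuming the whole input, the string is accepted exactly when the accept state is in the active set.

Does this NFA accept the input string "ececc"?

start: ε-closure({0}) = {0,1,2,4}
'e' @ 1: {5,6}
'c' @ 2: {1,3,4,7,8,9,10,11,12,14}  (accept∈set)
'e' @ 3: {1,5,6,9,15}  (accept∈set)
'c' @ 4: {1,3,4,7,8,9,10,11,12,14}  (accept∈set)
'c' @ 5: {1,9,15}  (accept∈set)
end set {1,9,15} — state 1 in

Answer: ACCEPT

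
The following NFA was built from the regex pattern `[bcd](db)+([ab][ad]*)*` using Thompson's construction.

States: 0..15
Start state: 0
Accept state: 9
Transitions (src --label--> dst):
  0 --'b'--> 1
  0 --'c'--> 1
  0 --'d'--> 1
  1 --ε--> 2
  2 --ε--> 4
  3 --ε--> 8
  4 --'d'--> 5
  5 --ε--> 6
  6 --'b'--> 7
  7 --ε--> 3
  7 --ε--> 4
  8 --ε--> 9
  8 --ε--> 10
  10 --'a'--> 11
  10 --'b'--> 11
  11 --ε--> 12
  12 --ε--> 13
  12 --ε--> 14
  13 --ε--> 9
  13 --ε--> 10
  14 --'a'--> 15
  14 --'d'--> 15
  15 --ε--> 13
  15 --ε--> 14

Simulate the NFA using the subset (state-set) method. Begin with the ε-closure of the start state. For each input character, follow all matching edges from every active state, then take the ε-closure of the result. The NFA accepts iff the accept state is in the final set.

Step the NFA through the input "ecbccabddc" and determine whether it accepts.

start: ε-closure({0}) = {0}
'e' @ 1: {}  — dead — no transitions
rest 'cbccabddc' ignored (set empty)
end set {} — state 9 not in

Answer: REJECT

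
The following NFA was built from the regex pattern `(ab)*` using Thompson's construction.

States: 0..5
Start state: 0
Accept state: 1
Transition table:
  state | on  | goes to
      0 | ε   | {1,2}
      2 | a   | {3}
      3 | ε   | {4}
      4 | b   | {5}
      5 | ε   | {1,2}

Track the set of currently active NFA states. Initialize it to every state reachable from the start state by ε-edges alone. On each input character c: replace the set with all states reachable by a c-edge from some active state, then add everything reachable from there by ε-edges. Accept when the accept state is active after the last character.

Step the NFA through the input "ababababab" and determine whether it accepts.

start: ε-closure({0}) = {0,1,2}
'a' @ 1: {3,4}
'b' @ 2: {1,2,5}  ✓accept
'a' @ 3: {3,4}
'b' @ 4: {1,2,5}  ✓accept
'a' @ 5: {3,4}
'b' @ 6: {1,2,5}  ✓accept
'a' @ 7: {3,4}
'b' @ 8: {1,2,5}  ✓accept
'a' @ 9: {3,4}
'b' @ 10: {1,2,5}  ✓accept
after full input: {1,2,5}  (accept=1 in)

Answer: ACCEPT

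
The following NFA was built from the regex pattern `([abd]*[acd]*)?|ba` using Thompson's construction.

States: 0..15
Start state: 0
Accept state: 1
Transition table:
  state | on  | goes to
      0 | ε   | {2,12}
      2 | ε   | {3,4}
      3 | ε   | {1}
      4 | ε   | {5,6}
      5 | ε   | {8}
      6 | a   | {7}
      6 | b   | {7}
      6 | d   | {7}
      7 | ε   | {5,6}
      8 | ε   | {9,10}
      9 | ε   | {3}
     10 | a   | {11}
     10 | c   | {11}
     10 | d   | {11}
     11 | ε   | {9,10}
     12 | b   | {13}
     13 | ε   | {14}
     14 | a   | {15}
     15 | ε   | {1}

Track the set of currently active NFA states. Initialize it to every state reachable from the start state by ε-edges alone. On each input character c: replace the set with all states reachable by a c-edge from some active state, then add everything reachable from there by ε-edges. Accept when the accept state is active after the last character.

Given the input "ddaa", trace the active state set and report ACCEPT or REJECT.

initial (ε-close {0}): {0,1,2,3,4,5,6,8,9,10,12}
'd' @ 1: {1,3,5,6,7,8,9,10,11}  ✓accept
'd' @ 2: {1,3,5,6,7,8,9,10,11}  ✓accept
'a' @ 3: {1,3,5,6,7,8,9,10,11}  ✓accept
'a' @ 4: {1,3,5,6,7,8,9,10,11}  ✓accept
end set {1,3,5,6,7,8,9,10,11} — state 1 in

Answer: ACCEPT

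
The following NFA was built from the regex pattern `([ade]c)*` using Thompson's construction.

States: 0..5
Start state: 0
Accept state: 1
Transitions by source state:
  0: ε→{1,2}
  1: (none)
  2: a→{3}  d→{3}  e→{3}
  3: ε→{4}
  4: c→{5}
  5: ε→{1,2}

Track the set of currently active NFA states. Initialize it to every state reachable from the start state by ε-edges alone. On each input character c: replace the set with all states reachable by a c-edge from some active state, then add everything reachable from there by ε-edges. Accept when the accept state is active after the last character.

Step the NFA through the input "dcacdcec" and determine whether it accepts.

S₀ = ε-closure({0}) = {0,1,2}
'd' @ 1: {3,4}
'c' @ 2: {1,2,5}  ✓accept
'a' @ 3: {3,4}
'c' @ 4: {1,2,5}  ✓accept
'd' @ 5: {3,4}
'c' @ 6: {1,2,5}  ✓accept
'e' @ 7: {3,4}
'c' @ 8: {1,2,5}  ✓accept
final: {1,2,5}; accept 1 in set

Answer: ACCEPT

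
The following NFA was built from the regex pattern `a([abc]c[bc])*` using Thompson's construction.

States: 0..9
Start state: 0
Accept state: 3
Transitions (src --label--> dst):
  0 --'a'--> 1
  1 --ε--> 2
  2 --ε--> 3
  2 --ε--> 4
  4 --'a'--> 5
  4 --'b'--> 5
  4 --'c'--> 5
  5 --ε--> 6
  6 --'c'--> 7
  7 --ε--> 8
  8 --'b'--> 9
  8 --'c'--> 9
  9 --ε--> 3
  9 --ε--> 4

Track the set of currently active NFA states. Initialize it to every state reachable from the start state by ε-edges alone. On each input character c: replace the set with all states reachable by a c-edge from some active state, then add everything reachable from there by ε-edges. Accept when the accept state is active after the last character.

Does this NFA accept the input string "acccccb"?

Answer: ACCEPT

Trace:
S₀ = ε-closure({0}) = {0}
'a' @ 1: {1,2,3,4}  (accept∈set)
'c' @ 2: {5,6}
'c' @ 3: {7,8}
'c' @ 4: {3,4,9}  (accept∈set)
'c' @ 5: {5,6}
'c' @ 6: {7,8}
'b' @ 7: {3,4,9}  (accept∈set)
final: {3,4,9}; accept 3 in set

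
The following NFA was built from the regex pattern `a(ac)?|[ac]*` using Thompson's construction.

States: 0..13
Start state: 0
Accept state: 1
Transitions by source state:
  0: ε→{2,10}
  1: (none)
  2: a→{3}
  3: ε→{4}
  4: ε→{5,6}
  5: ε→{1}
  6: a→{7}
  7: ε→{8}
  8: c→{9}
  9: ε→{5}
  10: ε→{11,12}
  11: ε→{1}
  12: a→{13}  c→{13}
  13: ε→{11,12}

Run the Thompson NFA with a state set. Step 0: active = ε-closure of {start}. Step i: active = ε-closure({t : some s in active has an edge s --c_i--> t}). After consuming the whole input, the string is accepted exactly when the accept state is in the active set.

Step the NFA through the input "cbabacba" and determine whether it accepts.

initial (ε-close {0}): {0,1,2,10,11,12}
'c' @ 1: {1,11,12,13}  ✓accept
'b' @ 2: {}  — dead — no transitions
rest 'abacba' ignored (set empty)
after full input: {}  (accept=1 not in)

Answer: REJECT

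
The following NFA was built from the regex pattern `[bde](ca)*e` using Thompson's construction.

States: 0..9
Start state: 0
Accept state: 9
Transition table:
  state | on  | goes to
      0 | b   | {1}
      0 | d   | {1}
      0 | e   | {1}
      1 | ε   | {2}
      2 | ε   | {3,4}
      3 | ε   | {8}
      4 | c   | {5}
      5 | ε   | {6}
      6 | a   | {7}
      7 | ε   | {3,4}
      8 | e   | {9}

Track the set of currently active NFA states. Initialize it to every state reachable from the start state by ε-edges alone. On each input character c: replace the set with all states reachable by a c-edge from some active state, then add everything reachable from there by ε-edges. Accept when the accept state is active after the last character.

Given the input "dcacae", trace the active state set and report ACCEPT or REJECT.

initial (ε-close {0}): {0}
'd' @ 1: {1,2,3,4,8}
'c' @ 2: {5,6}
'a' @ 3: {3,4,7,8}
'c' @ 4: {5,6}
'a' @ 5: {3,4,7,8}
'e' @ 6: {9}  (accept∈set)
after full input: {9}  (accept=9 in)

Answer: ACCEPT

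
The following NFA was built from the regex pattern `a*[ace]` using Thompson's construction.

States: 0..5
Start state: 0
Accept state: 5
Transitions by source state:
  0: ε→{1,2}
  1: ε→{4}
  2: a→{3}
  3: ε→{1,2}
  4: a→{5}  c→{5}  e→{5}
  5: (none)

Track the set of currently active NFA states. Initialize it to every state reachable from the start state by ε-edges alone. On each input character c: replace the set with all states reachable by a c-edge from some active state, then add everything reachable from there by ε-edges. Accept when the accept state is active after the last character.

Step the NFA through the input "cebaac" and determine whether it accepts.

Answer: REJECT

Trace:
S₀ = ε-closure({0}) = {0,1,2,4}
'c' @ 1: {5}  [accepting]
'e' @ 2: {}  — state set empty
rest 'baac' ignored (set empty)
final: {}; accept 5 not in set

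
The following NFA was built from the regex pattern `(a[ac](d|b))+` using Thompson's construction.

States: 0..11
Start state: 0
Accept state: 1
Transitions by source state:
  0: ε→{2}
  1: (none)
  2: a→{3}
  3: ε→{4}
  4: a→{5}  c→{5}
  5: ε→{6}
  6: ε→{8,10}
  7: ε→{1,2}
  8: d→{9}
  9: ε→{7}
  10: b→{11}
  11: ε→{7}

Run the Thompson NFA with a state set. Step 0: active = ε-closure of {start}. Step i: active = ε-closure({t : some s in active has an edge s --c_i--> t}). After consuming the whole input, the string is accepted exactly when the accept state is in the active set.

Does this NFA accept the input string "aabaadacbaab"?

Answer: ACCEPT

Derivation:
initial (ε-close {0}): {0,2}
'a' @ 1: {3,4}
'a' @ 2: {5,6,8,10}
'b' @ 3: {1,2,7,11}  [accepting]
'a' @ 4: {3,4}
'a' @ 5: {5,6,8,10}
'd' @ 6: {1,2,7,9}  [accepting]
'a' @ 7: {3,4}
'c' @ 8: {5,6,8,10}
'b' @ 9: {1,2,7,11}  [accepting]
'a' @ 10: {3,4}
'a' @ 11: {5,6,8,10}
'b' @ 12: {1,2,7,11}  [accepting]
after full input: {1,2,7,11}  (accept=1 in)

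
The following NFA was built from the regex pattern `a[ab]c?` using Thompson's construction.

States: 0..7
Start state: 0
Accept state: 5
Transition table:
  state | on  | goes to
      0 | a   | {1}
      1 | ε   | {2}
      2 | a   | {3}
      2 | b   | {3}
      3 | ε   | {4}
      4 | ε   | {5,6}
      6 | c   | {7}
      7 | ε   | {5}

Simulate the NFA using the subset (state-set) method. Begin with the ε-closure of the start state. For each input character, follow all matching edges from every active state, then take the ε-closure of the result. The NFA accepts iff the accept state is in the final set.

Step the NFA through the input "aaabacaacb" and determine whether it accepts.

Answer: REJECT

Trace:
initial (ε-close {0}): {0}
'a' @ 1: {1,2}
'a' @ 2: {3,4,5,6}  ✓accept
'a' @ 3: {}  — no active states
rest 'bacaacb' ignored (set empty)
end set {} — state 5 not in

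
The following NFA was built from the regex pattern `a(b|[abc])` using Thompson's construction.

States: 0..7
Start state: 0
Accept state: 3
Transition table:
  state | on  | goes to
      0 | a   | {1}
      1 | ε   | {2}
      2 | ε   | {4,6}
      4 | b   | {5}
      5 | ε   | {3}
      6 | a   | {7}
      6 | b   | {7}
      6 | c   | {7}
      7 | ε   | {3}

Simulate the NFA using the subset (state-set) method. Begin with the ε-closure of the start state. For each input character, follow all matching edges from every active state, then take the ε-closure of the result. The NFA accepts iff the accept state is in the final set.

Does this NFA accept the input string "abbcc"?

Answer: REJECT

Trace:
initial (ε-close {0}): {0}
'a' @ 1: {1,2,4,6}
'b' @ 2: {3,5,7}  ✓accept
'b' @ 3: {}  — state set empty
rest 'cc' ignored (set empty)
after full input: {}  (accept=3 not in)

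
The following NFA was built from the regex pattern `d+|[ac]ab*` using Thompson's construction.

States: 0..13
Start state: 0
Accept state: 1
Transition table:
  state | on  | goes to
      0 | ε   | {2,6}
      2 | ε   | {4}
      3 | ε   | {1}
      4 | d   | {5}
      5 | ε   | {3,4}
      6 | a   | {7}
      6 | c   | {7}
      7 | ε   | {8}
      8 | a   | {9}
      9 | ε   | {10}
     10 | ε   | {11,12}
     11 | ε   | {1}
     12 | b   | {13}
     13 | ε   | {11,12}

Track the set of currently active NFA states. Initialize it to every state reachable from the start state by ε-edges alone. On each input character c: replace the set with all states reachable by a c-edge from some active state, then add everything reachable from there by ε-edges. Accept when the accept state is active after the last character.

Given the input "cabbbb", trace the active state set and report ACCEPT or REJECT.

initial (ε-close {0}): {0,2,4,6}
'c' @ 1: {7,8}
'a' @ 2: {1,9,10,11,12}  [accepting]
'b' @ 3: {1,11,12,13}  [accepting]
'b' @ 4: {1,11,12,13}  [accepting]
'b' @ 5: {1,11,12,13}  [accepting]
'b' @ 6: {1,11,12,13}  [accepting]
end set {1,11,12,13} — state 1 in

Answer: ACCEPT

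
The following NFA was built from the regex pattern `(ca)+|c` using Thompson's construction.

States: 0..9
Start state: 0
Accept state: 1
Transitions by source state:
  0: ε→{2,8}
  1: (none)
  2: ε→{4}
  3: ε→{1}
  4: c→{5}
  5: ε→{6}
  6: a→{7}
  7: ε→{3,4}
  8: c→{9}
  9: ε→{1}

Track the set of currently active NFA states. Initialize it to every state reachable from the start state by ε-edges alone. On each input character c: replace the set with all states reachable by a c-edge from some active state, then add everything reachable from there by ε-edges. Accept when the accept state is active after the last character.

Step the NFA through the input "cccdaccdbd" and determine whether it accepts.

S₀ = ε-closure({0}) = {0,2,4,8}
'c' @ 1: {1,5,6,9}  (accept∈set)
'c' @ 2: {}  — dead — no transitions
rest 'cdaccdbd' ignored (set empty)
end set {} — state 1 not in

Answer: REJECT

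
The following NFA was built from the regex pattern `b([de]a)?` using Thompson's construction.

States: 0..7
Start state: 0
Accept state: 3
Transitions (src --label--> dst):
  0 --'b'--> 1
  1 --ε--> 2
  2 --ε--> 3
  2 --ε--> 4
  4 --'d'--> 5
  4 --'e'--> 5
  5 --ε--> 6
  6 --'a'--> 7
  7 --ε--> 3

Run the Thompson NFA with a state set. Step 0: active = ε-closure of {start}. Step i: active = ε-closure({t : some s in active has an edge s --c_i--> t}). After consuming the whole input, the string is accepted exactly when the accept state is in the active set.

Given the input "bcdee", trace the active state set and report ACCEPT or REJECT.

Answer: REJECT

Steps:
S₀ = ε-closure({0}) = {0}
'b' @ 1: {1,2,3,4}  [accepting]
'c' @ 2: {}  — dead — no transitions
rest 'dee' ignored (set empty)
final: {}; accept 3 not in set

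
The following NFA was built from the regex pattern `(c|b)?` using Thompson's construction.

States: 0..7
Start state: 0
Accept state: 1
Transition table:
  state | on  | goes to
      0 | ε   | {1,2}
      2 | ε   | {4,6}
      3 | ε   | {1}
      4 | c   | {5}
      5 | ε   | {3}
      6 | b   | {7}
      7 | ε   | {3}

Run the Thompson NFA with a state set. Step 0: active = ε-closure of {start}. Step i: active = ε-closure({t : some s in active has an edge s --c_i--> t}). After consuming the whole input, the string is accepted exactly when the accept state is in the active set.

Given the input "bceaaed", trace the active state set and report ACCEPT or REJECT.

S₀ = ε-closure({0}) = {0,1,2,4,6}
'b' @ 1: {1,3,7}  (accept∈set)
'c' @ 2: {}  — dead — no transitions
rest 'eaaed' ignored (set empty)
final: {}; accept 1 not in set

Answer: REJECT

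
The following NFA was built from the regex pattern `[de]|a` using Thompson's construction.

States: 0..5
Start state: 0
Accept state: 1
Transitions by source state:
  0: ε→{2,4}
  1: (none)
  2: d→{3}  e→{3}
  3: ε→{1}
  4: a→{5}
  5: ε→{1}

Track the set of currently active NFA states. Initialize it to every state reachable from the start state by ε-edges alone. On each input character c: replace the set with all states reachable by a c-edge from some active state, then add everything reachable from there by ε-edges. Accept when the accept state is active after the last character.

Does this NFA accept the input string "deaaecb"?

initial (ε-close {0}): {0,2,4}
'd' @ 1: {1,3}  ✓accept
'e' @ 2: {}  — state set empty
rest 'aaecb' ignored (set empty)
end set {} — state 1 not in

Answer: REJECT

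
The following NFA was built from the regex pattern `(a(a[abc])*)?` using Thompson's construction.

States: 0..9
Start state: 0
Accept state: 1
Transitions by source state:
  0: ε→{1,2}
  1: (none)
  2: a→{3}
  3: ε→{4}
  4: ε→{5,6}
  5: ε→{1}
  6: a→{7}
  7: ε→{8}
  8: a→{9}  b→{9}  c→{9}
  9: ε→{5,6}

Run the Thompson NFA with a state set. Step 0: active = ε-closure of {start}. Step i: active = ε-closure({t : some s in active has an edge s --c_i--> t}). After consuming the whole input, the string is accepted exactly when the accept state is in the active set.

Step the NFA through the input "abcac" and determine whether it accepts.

Answer: REJECT

Derivation:
S₀ = ε-closure({0}) = {0,1,2}
'a' @ 1: {1,3,4,5,6}  (accept∈set)
'b' @ 2: {}  — dead — no transitions
rest 'cac' ignored (set empty)
end set {} — state 1 not in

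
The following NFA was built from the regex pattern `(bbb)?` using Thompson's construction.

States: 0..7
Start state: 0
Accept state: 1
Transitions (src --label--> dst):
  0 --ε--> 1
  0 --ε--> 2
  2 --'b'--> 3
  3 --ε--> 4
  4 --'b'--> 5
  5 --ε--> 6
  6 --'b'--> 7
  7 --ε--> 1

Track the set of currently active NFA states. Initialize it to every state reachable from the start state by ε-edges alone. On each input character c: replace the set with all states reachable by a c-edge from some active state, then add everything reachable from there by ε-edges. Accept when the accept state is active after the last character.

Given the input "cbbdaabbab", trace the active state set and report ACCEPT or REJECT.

start: ε-closure({0}) = {0,1,2}
'c' @ 1: {}  — dead — no transitions
rest 'bbdaabbab' ignored (set empty)
final: {}; accept 1 not in set

Answer: REJECT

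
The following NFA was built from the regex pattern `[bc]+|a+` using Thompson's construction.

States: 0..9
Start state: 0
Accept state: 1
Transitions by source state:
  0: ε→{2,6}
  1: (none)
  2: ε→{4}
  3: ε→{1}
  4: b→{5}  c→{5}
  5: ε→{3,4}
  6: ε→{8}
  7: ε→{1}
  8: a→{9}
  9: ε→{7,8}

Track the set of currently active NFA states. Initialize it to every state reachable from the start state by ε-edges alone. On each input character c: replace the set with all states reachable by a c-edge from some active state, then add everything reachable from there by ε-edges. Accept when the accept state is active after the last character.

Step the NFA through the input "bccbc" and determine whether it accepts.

start: ε-closure({0}) = {0,2,4,6,8}
'b' @ 1: {1,3,4,5}  (accept∈set)
'c' @ 2: {1,3,4,5}  (accept∈set)
'c' @ 3: {1,3,4,5}  (accept∈set)
'b' @ 4: {1,3,4,5}  (accept∈set)
'c' @ 5: {1,3,4,5}  (accept∈set)
final: {1,3,4,5}; accept 1 in set

Answer: ACCEPT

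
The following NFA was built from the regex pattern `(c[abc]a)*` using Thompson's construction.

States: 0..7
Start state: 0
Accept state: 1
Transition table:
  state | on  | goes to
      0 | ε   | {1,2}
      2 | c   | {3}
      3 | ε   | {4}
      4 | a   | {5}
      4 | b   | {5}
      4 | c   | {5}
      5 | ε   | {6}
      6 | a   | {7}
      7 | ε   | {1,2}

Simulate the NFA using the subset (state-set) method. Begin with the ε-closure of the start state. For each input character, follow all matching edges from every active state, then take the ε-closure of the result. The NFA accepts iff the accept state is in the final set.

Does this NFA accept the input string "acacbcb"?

Answer: REJECT

Trace:
start: ε-closure({0}) = {0,1,2}
'a' @ 1: {}  — state set empty
rest 'cacbcb' ignored (set empty)
after full input: {}  (accept=1 not in)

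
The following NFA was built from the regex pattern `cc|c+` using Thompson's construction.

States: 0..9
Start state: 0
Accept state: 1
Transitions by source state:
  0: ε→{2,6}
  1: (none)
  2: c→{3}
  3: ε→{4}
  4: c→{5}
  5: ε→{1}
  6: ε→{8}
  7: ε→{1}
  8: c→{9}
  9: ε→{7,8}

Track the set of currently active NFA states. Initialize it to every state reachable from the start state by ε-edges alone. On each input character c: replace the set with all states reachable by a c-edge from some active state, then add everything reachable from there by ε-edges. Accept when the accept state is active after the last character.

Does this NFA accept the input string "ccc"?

S₀ = ε-closure({0}) = {0,2,6,8}
'c' @ 1: {1,3,4,7,8,9}  ✓accept
'c' @ 2: {1,5,7,8,9}  ✓accept
'c' @ 3: {1,7,8,9}  ✓accept
final: {1,7,8,9}; accept 1 in set

Answer: ACCEPT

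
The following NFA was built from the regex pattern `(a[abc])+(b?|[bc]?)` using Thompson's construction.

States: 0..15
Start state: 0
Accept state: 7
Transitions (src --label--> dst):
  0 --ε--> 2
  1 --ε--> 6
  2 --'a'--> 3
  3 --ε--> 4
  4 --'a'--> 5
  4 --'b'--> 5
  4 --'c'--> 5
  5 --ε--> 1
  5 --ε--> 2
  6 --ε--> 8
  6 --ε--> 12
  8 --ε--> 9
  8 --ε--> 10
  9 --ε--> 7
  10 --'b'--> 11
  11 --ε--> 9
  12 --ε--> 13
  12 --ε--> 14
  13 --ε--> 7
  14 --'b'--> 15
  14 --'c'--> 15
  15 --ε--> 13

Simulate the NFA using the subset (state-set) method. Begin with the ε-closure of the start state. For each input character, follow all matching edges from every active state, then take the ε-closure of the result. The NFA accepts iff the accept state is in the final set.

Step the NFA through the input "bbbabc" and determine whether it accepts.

Answer: REJECT

Trace:
initial (ε-close {0}): {0,2}
'b' @ 1: {}  — no active states
rest 'bbabc' ignored (set empty)
after full input: {}  (accept=7 not in)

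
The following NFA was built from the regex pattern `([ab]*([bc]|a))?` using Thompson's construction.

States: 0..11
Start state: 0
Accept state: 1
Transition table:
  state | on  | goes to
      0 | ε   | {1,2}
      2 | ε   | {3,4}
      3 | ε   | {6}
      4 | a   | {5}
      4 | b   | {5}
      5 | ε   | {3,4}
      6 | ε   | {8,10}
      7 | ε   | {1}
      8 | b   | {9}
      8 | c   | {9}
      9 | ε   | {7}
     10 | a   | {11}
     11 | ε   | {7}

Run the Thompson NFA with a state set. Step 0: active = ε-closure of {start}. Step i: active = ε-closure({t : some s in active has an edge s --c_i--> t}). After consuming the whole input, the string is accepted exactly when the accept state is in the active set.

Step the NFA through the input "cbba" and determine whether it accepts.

initial (ε-close {0}): {0,1,2,3,4,6,8,10}
'c' @ 1: {1,7,9}  [accepting]
'b' @ 2: {}  — dead — no transitions
rest 'ba' ignored (set empty)
after full input: {}  (accept=1 not in)

Answer: REJECT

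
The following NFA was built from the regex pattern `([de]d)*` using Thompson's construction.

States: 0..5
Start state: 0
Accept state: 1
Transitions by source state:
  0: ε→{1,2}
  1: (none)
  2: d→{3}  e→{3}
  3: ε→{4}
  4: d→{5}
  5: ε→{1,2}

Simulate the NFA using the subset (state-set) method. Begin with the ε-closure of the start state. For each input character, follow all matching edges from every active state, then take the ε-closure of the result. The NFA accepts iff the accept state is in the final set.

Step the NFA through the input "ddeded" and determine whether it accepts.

Answer: ACCEPT

Trace:
initial (ε-close {0}): {0,1,2}
'd' @ 1: {3,4}
'd' @ 2: {1,2,5}  [accepting]
'e' @ 3: {3,4}
'd' @ 4: {1,2,5}  [accepting]
'e' @ 5: {3,4}
'd' @ 6: {1,2,5}  [accepting]
end set {1,2,5} — state 1 in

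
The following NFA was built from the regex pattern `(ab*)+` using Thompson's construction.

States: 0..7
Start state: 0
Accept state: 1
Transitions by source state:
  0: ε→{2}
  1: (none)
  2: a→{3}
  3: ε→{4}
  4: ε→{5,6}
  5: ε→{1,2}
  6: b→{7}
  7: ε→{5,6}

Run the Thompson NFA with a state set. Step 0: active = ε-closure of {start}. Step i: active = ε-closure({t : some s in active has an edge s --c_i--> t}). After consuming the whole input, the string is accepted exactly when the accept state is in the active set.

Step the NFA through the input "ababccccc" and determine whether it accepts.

Answer: REJECT

Trace:
start: ε-closure({0}) = {0,2}
'a' @ 1: {1,2,3,4,5,6}  ✓accept
'b' @ 2: {1,2,5,6,7}  ✓accept
'a' @ 3: {1,2,3,4,5,6}  ✓accept
'b' @ 4: {1,2,5,6,7}  ✓accept
'c' @ 5: {}  — dead — no transitions
rest 'cccc' ignored (set empty)
end set {} — state 1 not in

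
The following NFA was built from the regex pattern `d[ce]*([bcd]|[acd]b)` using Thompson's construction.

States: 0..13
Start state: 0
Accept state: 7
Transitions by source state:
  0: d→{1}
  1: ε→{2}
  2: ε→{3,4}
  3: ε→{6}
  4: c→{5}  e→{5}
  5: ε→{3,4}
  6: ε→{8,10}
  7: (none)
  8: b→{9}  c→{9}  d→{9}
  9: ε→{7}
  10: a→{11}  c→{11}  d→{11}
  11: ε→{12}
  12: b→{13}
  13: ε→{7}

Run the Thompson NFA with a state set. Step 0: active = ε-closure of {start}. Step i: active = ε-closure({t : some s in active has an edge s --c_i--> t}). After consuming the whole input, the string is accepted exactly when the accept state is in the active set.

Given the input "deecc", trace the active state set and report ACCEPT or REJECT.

Answer: ACCEPT

Derivation:
S₀ = ε-closure({0}) = {0}
'd' @ 1: {1,2,3,4,6,8,10}
'e' @ 2: {3,4,5,6,8,10}
'e' @ 3: {3,4,5,6,8,10}
'c' @ 4: {3,4,5,6,7,8,9,10,11,12}  ✓accept
'c' @ 5: {3,4,5,6,7,8,9,10,11,12}  ✓accept
final: {3,4,5,6,7,8,9,10,11,12}; accept 7 in set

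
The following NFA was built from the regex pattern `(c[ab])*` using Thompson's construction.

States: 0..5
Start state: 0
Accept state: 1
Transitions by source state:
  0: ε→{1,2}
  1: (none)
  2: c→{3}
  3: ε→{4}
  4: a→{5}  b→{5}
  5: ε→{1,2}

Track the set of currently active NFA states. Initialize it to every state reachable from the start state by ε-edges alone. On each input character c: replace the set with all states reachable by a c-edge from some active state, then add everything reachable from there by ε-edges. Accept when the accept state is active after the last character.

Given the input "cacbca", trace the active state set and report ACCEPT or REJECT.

start: ε-closure({0}) = {0,1,2}
'c' @ 1: {3,4}
'a' @ 2: {1,2,5}  [accepting]
'c' @ 3: {3,4}
'b' @ 4: {1,2,5}  [accepting]
'c' @ 5: {3,4}
'a' @ 6: {1,2,5}  [accepting]
after full input: {1,2,5}  (accept=1 in)

Answer: ACCEPT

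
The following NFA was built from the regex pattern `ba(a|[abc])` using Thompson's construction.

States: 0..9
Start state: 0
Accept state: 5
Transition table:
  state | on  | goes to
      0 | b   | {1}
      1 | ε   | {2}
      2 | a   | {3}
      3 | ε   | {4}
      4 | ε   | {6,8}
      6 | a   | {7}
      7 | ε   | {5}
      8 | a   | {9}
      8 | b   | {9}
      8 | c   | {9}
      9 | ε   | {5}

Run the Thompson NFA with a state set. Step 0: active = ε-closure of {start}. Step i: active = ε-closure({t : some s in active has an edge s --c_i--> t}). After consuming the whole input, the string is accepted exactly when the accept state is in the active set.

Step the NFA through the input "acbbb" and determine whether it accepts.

Answer: REJECT

Derivation:
S₀ = ε-closure({0}) = {0}
'a' @ 1: {}  — dead — no transitions
rest 'cbbb' ignored (set empty)
after full input: {}  (accept=5 not in)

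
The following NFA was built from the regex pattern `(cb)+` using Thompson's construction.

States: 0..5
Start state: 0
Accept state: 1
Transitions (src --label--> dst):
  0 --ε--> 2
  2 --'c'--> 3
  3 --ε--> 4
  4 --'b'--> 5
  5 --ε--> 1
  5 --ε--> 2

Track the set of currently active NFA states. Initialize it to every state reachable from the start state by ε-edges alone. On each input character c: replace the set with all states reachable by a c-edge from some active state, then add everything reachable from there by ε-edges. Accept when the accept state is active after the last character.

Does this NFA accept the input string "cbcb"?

Answer: ACCEPT

Steps:
initial (ε-close {0}): {0,2}
'c' @ 1: {3,4}
'b' @ 2: {1,2,5}  [accepting]
'c' @ 3: {3,4}
'b' @ 4: {1,2,5}  [accepting]
end set {1,2,5} — state 1 in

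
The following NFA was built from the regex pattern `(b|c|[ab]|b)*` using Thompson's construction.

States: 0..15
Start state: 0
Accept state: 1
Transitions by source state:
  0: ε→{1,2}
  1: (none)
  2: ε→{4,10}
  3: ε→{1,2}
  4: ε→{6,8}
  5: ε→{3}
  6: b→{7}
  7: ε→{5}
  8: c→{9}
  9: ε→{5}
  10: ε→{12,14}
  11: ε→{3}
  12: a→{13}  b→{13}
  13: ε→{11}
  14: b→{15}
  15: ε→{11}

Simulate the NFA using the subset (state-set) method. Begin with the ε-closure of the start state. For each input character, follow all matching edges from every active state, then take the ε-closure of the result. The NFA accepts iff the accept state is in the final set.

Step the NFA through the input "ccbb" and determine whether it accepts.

initial (ε-close {0}): {0,1,2,4,6,8,10,12,14}
'c' @ 1: {1,2,3,4,5,6,8,9,10,12,14}  (accept∈set)
'c' @ 2: {1,2,3,4,5,6,8,9,10,12,14}  (accept∈set)
'b' @ 3: {1,2,3,4,5,6,7,8,10,11,12,13,14,15}  (accept∈set)
'b' @ 4: {1,2,3,4,5,6,7,8,10,11,12,13,14,15}  (accept∈set)
after full input: {1,2,3,4,5,6,7,8,10,11,12,13,14,15}  (accept=1 in)

Answer: ACCEPT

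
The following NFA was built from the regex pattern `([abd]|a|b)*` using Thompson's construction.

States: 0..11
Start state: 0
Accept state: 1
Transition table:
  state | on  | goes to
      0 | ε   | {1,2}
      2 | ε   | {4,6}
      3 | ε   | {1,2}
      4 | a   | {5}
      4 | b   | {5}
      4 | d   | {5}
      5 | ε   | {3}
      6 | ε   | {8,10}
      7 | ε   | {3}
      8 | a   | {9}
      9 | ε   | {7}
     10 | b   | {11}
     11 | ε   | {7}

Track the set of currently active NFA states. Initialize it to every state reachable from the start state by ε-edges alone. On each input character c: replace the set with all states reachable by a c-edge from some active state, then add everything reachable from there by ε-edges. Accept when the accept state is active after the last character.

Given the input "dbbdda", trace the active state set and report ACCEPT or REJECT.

start: ε-closure({0}) = {0,1,2,4,6,8,10}
'd' @ 1: {1,2,3,4,5,6,8,10}  (accept∈set)
'b' @ 2: {1,2,3,4,5,6,7,8,10,11}  (accept∈set)
'b' @ 3: {1,2,3,4,5,6,7,8,10,11}  (accept∈set)
'd' @ 4: {1,2,3,4,5,6,8,10}  (accept∈set)
'd' @ 5: {1,2,3,4,5,6,8,10}  (accept∈set)
'a' @ 6: {1,2,3,4,5,6,7,8,9,10}  (accept∈set)
final: {1,2,3,4,5,6,7,8,9,10}; accept 1 in set

Answer: ACCEPT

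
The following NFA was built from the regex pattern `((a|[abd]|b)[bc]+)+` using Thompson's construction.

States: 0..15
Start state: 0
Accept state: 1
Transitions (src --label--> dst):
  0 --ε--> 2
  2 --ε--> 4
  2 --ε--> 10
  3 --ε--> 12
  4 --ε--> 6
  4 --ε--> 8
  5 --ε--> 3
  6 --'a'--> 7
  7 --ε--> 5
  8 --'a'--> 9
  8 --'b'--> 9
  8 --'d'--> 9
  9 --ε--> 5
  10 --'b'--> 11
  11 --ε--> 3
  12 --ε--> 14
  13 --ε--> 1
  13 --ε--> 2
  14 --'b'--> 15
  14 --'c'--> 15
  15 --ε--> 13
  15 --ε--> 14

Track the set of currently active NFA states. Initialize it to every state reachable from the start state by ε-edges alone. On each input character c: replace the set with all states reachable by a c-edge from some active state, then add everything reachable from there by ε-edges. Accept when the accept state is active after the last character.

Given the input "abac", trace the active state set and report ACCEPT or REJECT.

Answer: ACCEPT

Steps:
S₀ = ε-closure({0}) = {0,2,4,6,8,10}
'a' @ 1: {3,5,7,9,12,14}
'b' @ 2: {1,2,4,6,8,10,13,14,15}  [accepting]
'a' @ 3: {3,5,7,9,12,14}
'c' @ 4: {1,2,4,6,8,10,13,14,15}  [accepting]
end set {1,2,4,6,8,10,13,14,15} — state 1 in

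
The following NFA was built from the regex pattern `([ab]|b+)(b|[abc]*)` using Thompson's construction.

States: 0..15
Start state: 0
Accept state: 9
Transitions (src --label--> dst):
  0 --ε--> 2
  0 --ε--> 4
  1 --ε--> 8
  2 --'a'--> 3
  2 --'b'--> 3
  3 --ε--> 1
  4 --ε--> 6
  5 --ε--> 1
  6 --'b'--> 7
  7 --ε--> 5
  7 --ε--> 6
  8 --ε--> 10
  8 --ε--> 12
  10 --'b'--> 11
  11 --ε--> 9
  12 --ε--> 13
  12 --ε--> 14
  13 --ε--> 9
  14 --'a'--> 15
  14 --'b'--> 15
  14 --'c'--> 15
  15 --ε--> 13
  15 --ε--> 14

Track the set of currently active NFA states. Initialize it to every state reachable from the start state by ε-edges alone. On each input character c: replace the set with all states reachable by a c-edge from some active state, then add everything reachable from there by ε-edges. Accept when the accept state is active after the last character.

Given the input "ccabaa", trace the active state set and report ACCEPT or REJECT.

Answer: REJECT

Derivation:
start: ε-closure({0}) = {0,2,4,6}
'c' @ 1: {}  — state set empty
rest 'cabaa' ignored (set empty)
after full input: {}  (accept=9 not in)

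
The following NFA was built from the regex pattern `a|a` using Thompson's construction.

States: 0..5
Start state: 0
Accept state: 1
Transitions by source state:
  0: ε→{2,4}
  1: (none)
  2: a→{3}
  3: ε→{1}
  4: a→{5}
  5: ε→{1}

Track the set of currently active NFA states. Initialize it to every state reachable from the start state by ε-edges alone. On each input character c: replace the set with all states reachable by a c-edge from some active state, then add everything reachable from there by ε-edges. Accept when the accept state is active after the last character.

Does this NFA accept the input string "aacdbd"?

Answer: REJECT

Steps:
start: ε-closure({0}) = {0,2,4}
'a' @ 1: {1,3,5}  (accept∈set)
'a' @ 2: {}  — dead — no transitions
rest 'cdbd' ignored (set empty)
end set {} — state 1 not in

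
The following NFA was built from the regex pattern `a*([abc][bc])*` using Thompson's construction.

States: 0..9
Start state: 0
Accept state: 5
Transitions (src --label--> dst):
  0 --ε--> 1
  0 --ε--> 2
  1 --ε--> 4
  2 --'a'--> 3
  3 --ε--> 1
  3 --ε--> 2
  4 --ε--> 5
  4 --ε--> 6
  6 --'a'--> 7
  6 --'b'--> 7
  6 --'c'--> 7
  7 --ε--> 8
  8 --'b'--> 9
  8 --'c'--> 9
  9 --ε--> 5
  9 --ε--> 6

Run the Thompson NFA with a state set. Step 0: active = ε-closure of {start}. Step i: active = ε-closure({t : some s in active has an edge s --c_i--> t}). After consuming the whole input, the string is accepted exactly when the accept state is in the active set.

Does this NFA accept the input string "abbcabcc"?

Answer: ACCEPT

Steps:
start: ε-closure({0}) = {0,1,2,4,5,6}
'a' @ 1: {1,2,3,4,5,6,7,8}  [accepting]
'b' @ 2: {5,6,7,8,9}  [accepting]
'b' @ 3: {5,6,7,8,9}  [accepting]
'c' @ 4: {5,6,7,8,9}  [accepting]
'a' @ 5: {7,8}
'b' @ 6: {5,6,9}  [accepting]
'c' @ 7: {7,8}
'c' @ 8: {5,6,9}  [accepting]
final: {5,6,9}; accept 5 in set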